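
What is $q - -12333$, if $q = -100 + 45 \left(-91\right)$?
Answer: $8138$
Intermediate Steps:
$q = -4195$ ($q = -100 - 4095 = -4195$)
$q - -12333 = -4195 - -12333 = -4195 + 12333 = 8138$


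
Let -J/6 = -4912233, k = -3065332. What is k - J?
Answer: -32538730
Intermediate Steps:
J = 29473398 (J = -6*(-4912233) = 29473398)
k - J = -3065332 - 1*29473398 = -3065332 - 29473398 = -32538730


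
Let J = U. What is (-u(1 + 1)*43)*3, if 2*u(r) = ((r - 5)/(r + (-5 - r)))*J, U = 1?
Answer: -387/10 ≈ -38.700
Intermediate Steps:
J = 1
u(r) = 1/2 - r/10 (u(r) = (((r - 5)/(r + (-5 - r)))*1)/2 = (((-5 + r)/(-5))*1)/2 = (((-5 + r)*(-1/5))*1)/2 = ((1 - r/5)*1)/2 = (1 - r/5)/2 = 1/2 - r/10)
(-u(1 + 1)*43)*3 = (-(1/2 - (1 + 1)/10)*43)*3 = (-(1/2 - 1/10*2)*43)*3 = (-(1/2 - 1/5)*43)*3 = (-1*3/10*43)*3 = -3/10*43*3 = -129/10*3 = -387/10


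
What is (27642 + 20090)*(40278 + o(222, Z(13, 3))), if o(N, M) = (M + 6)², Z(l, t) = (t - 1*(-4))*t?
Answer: 1957346124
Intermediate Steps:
Z(l, t) = t*(4 + t) (Z(l, t) = (t + 4)*t = (4 + t)*t = t*(4 + t))
o(N, M) = (6 + M)²
(27642 + 20090)*(40278 + o(222, Z(13, 3))) = (27642 + 20090)*(40278 + (6 + 3*(4 + 3))²) = 47732*(40278 + (6 + 3*7)²) = 47732*(40278 + (6 + 21)²) = 47732*(40278 + 27²) = 47732*(40278 + 729) = 47732*41007 = 1957346124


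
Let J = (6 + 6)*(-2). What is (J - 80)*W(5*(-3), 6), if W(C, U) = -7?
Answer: 728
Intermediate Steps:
J = -24 (J = 12*(-2) = -24)
(J - 80)*W(5*(-3), 6) = (-24 - 80)*(-7) = -104*(-7) = 728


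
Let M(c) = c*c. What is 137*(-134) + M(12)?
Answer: -18214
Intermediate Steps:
M(c) = c**2
137*(-134) + M(12) = 137*(-134) + 12**2 = -18358 + 144 = -18214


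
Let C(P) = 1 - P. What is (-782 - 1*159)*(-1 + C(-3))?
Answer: -2823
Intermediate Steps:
(-782 - 1*159)*(-1 + C(-3)) = (-782 - 1*159)*(-1 + (1 - 1*(-3))) = (-782 - 159)*(-1 + (1 + 3)) = -941*(-1 + 4) = -941*3 = -2823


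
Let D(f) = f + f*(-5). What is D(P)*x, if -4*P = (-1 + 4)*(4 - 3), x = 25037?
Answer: 75111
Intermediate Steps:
P = -¾ (P = -(-1 + 4)*(4 - 3)/4 = -3/4 = -¼*3 = -¾ ≈ -0.75000)
D(f) = -4*f (D(f) = f - 5*f = -4*f)
D(P)*x = -4*(-¾)*25037 = 3*25037 = 75111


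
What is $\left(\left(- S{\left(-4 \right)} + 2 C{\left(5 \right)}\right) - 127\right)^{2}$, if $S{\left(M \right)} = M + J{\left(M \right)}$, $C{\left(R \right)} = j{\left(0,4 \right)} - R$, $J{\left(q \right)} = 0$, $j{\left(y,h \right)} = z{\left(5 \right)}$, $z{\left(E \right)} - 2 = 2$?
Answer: $15625$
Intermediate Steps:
$z{\left(E \right)} = 4$ ($z{\left(E \right)} = 2 + 2 = 4$)
$j{\left(y,h \right)} = 4$
$C{\left(R \right)} = 4 - R$
$S{\left(M \right)} = M$ ($S{\left(M \right)} = M + 0 = M$)
$\left(\left(- S{\left(-4 \right)} + 2 C{\left(5 \right)}\right) - 127\right)^{2} = \left(\left(\left(-1\right) \left(-4\right) + 2 \left(4 - 5\right)\right) - 127\right)^{2} = \left(\left(4 + 2 \left(4 - 5\right)\right) - 127\right)^{2} = \left(\left(4 + 2 \left(-1\right)\right) - 127\right)^{2} = \left(\left(4 - 2\right) - 127\right)^{2} = \left(2 - 127\right)^{2} = \left(-125\right)^{2} = 15625$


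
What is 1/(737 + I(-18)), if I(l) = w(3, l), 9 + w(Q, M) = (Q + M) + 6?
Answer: 1/719 ≈ 0.0013908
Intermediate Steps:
w(Q, M) = -3 + M + Q (w(Q, M) = -9 + ((Q + M) + 6) = -9 + ((M + Q) + 6) = -9 + (6 + M + Q) = -3 + M + Q)
I(l) = l (I(l) = -3 + l + 3 = l)
1/(737 + I(-18)) = 1/(737 - 18) = 1/719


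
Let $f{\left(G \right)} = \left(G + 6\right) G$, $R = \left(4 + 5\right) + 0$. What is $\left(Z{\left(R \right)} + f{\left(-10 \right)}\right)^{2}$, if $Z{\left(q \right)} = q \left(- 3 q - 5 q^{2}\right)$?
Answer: $14807104$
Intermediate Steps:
$R = 9$ ($R = 9 + 0 = 9$)
$f{\left(G \right)} = G \left(6 + G\right)$ ($f{\left(G \right)} = \left(6 + G\right) G = G \left(6 + G\right)$)
$Z{\left(q \right)} = q \left(- 5 q^{2} - 3 q\right)$
$\left(Z{\left(R \right)} + f{\left(-10 \right)}\right)^{2} = \left(9^{2} \left(-3 - 45\right) - 10 \left(6 - 10\right)\right)^{2} = \left(81 \left(-3 - 45\right) - -40\right)^{2} = \left(81 \left(-48\right) + 40\right)^{2} = \left(-3888 + 40\right)^{2} = \left(-3848\right)^{2} = 14807104$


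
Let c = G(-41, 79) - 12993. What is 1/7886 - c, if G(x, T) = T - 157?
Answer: 103077907/7886 ≈ 13071.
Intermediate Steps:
G(x, T) = -157 + T
c = -13071 (c = (-157 + 79) - 12993 = -78 - 12993 = -13071)
1/7886 - c = 1/7886 - 1*(-13071) = 1/7886 + 13071 = 103077907/7886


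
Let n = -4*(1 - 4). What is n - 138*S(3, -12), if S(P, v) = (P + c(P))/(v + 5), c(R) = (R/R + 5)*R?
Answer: 426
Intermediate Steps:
c(R) = 6*R (c(R) = (1 + 5)*R = 6*R)
S(P, v) = 7*P/(5 + v) (S(P, v) = (P + 6*P)/(v + 5) = (7*P)/(5 + v) = 7*P/(5 + v))
n = 12 (n = -4*(-3) = 12)
n - 138*S(3, -12) = 12 - 966*3/(5 - 12) = 12 - 966*3/(-7) = 12 - 966*3*(-1)/7 = 12 - 138*(-3) = 12 + 414 = 426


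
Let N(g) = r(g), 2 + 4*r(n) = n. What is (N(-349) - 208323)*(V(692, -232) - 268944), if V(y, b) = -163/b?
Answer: 52015025770335/928 ≈ 5.6051e+10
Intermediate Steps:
r(n) = -½ + n/4
N(g) = -½ + g/4
(N(-349) - 208323)*(V(692, -232) - 268944) = ((-½ + (¼)*(-349)) - 208323)*(-163/(-232) - 268944) = ((-½ - 349/4) - 208323)*(-163*(-1/232) - 268944) = (-351/4 - 208323)*(163/232 - 268944) = -833643/4*(-62394845/232) = 52015025770335/928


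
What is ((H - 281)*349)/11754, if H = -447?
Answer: -127036/5877 ≈ -21.616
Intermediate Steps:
((H - 281)*349)/11754 = ((-447 - 281)*349)/11754 = -728*349*(1/11754) = -254072*1/11754 = -127036/5877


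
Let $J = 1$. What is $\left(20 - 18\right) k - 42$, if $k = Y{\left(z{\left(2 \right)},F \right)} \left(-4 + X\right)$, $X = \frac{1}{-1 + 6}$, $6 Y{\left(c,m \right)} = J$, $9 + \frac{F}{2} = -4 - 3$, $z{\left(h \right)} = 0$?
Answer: $- \frac{649}{15} \approx -43.267$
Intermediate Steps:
$F = -32$ ($F = -18 + 2 \left(-4 - 3\right) = -18 + 2 \left(-7\right) = -18 - 14 = -32$)
$Y{\left(c,m \right)} = \frac{1}{6}$ ($Y{\left(c,m \right)} = \frac{1}{6} \cdot 1 = \frac{1}{6}$)
$X = \frac{1}{5} \approx 0.2$
$k = - \frac{19}{30}$ ($k = \frac{-4 + \frac{1}{5}}{6} = \frac{1}{6} \left(- \frac{19}{5}\right) = - \frac{19}{30} \approx -0.63333$)
$\left(20 - 18\right) k - 42 = \left(20 - 18\right) \left(- \frac{19}{30}\right) - 42 = 2 \left(- \frac{19}{30}\right) - 42 = - \frac{19}{15} - 42 = - \frac{649}{15}$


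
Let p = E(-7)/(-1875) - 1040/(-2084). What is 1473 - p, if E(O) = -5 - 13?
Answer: 479479999/325625 ≈ 1472.5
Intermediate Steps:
E(O) = -18
p = 165626/325625 (p = -18/(-1875) - 1040/(-2084) = -18*(-1/1875) - 1040*(-1/2084) = 6/625 + 260/521 = 165626/325625 ≈ 0.50864)
1473 - p = 1473 - 1*165626/325625 = 1473 - 165626/325625 = 479479999/325625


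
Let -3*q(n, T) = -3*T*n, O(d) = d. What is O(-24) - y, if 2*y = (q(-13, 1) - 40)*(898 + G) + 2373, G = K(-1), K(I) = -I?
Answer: 22613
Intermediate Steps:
q(n, T) = T*n (q(n, T) = -(-1)*T*n = T*n)
G = 1 (G = -1*(-1) = 1)
y = -22637 (y = ((1*(-13) - 40)*(898 + 1) + 2373)/2 = ((-13 - 40)*899 + 2373)/2 = (-53*899 + 2373)/2 = (-47647 + 2373)/2 = (½)*(-45274) = -22637)
O(-24) - y = -24 - 1*(-22637) = -24 + 22637 = 22613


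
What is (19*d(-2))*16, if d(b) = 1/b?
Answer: -152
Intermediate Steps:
(19*d(-2))*16 = (19/(-2))*16 = (19*(-½))*16 = -19/2*16 = -152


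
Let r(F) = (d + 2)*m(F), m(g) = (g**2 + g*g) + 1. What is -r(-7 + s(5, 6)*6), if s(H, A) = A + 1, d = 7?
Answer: -22059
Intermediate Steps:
m(g) = 1 + 2*g**2 (m(g) = (g**2 + g**2) + 1 = 2*g**2 + 1 = 1 + 2*g**2)
s(H, A) = 1 + A
r(F) = 9 + 18*F**2 (r(F) = (7 + 2)*(1 + 2*F**2) = 9*(1 + 2*F**2) = 9 + 18*F**2)
-r(-7 + s(5, 6)*6) = -(9 + 18*(-7 + (1 + 6)*6)**2) = -(9 + 18*(-7 + 7*6)**2) = -(9 + 18*(-7 + 42)**2) = -(9 + 18*35**2) = -(9 + 18*1225) = -(9 + 22050) = -1*22059 = -22059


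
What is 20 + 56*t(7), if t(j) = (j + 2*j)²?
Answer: 24716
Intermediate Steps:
t(j) = 9*j² (t(j) = (3*j)² = 9*j²)
20 + 56*t(7) = 20 + 56*(9*7²) = 20 + 56*(9*49) = 20 + 56*441 = 20 + 24696 = 24716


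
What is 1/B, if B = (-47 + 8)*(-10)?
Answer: 1/390 ≈ 0.0025641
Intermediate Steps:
B = 390 (B = -39*(-10) = 390)
1/B = 1/390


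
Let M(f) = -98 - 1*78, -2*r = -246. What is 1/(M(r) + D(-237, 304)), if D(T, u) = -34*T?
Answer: 1/7882 ≈ 0.00012687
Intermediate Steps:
r = 123 (r = -½*(-246) = 123)
M(f) = -176 (M(f) = -98 - 78 = -176)
1/(M(r) + D(-237, 304)) = 1/(-176 - 34*(-237)) = 1/(-176 + 8058) = 1/7882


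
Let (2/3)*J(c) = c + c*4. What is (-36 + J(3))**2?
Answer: 729/4 ≈ 182.25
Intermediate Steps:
J(c) = 15*c/2 (J(c) = 3*(c + c*4)/2 = 3*(c + 4*c)/2 = 3*(5*c)/2 = 15*c/2)
(-36 + J(3))**2 = (-36 + (15/2)*3)**2 = (-36 + 45/2)**2 = (-27/2)**2 = 729/4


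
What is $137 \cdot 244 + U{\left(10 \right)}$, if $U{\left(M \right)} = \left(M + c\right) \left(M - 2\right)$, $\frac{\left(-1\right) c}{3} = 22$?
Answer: $32980$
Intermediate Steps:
$c = -66$ ($c = \left(-3\right) 22 = -66$)
$U{\left(M \right)} = \left(-66 + M\right) \left(-2 + M\right)$ ($U{\left(M \right)} = \left(M - 66\right) \left(M - 2\right) = \left(-66 + M\right) \left(-2 + M\right)$)
$137 \cdot 244 + U{\left(10 \right)} = 137 \cdot 244 + \left(132 + 10^{2} - 680\right) = 33428 + \left(132 + 100 - 680\right) = 33428 - 448 = 32980$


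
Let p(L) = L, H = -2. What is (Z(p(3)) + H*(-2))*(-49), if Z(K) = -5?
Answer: 49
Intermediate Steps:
(Z(p(3)) + H*(-2))*(-49) = (-5 - 2*(-2))*(-49) = (-5 + 4)*(-49) = -1*(-49) = 49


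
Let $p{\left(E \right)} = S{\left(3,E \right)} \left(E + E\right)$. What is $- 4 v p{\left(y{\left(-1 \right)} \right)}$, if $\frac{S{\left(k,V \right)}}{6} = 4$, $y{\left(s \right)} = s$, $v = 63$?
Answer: $12096$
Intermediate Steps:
$S{\left(k,V \right)} = 24$ ($S{\left(k,V \right)} = 6 \cdot 4 = 24$)
$p{\left(E \right)} = 48 E$ ($p{\left(E \right)} = 24 \left(E + E\right) = 24 \cdot 2 E = 48 E$)
$- 4 v p{\left(y{\left(-1 \right)} \right)} = \left(-4\right) 63 \cdot 48 \left(-1\right) = \left(-252\right) \left(-48\right) = 12096$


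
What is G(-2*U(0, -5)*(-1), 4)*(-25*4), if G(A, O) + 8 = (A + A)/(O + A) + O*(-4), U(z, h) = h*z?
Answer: 2400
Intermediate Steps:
G(A, O) = -8 - 4*O + 2*A/(A + O) (G(A, O) = -8 + ((A + A)/(O + A) + O*(-4)) = -8 + ((2*A)/(A + O) - 4*O) = -8 + (2*A/(A + O) - 4*O) = -8 + (-4*O + 2*A/(A + O)) = -8 - 4*O + 2*A/(A + O))
G(-2*U(0, -5)*(-1), 4)*(-25*4) = (2*(-4*4 - 3*(-(-10)*0)*(-1) - 2*4² - 2*-(-10)*0*(-1)*4)/(-(-10)*0*(-1) + 4))*(-25*4) = (2*(-16 - 3*(-2*0)*(-1) - 2*16 - 2*-2*0*(-1)*4)/(-2*0*(-1) + 4))*(-100) = (2*(-16 - 0*(-1) - 32 - 2*0*(-1)*4)/(0*(-1) + 4))*(-100) = (2*(-16 - 3*0 - 32 - 2*0*4)/(0 + 4))*(-100) = (2*(-16 + 0 - 32 + 0)/4)*(-100) = (2*(¼)*(-48))*(-100) = -24*(-100) = 2400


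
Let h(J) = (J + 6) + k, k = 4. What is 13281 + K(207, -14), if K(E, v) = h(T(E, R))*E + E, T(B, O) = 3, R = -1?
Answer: 16179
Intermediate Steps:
h(J) = 10 + J (h(J) = (J + 6) + 4 = (6 + J) + 4 = 10 + J)
K(E, v) = 14*E (K(E, v) = (10 + 3)*E + E = 13*E + E = 14*E)
13281 + K(207, -14) = 13281 + 14*207 = 13281 + 2898 = 16179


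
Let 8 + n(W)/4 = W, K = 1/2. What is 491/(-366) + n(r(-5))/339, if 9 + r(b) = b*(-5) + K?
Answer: -51335/41358 ≈ -1.2412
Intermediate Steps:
K = ½ (K = 1*(½) = ½ ≈ 0.50000)
r(b) = -17/2 - 5*b (r(b) = -9 + (b*(-5) + ½) = -9 + (-5*b + ½) = -9 + (½ - 5*b) = -17/2 - 5*b)
n(W) = -32 + 4*W
491/(-366) + n(r(-5))/339 = 491/(-366) + (-32 + 4*(-17/2 - 5*(-5)))/339 = 491*(-1/366) + (-32 + 4*(-17/2 + 25))*(1/339) = -491/366 + (-32 + 4*(33/2))*(1/339) = -491/366 + (-32 + 66)*(1/339) = -491/366 + 34*(1/339) = -491/366 + 34/339 = -51335/41358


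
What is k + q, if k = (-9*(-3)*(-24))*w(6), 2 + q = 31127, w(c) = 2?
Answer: 29829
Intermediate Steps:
q = 31125 (q = -2 + 31127 = 31125)
k = -1296 (k = (-9*(-3)*(-24))*2 = (27*(-24))*2 = -648*2 = -1296)
k + q = -1296 + 31125 = 29829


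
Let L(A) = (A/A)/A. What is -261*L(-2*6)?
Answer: 87/4 ≈ 21.750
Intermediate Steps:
L(A) = 1/A
-261*L(-2*6) = -261/((-2*6)) = -261/(-12) = -261*(-1/12) = 87/4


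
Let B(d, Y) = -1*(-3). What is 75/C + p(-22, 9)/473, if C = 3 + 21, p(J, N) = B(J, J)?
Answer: 11849/3784 ≈ 3.1313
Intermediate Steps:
B(d, Y) = 3
p(J, N) = 3
C = 24
75/C + p(-22, 9)/473 = 75/24 + 3/473 = 75*(1/24) + 3*(1/473) = 25/8 + 3/473 = 11849/3784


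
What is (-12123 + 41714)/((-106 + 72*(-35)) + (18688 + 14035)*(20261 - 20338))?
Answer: -29591/2522297 ≈ -0.011732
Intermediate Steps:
(-12123 + 41714)/((-106 + 72*(-35)) + (18688 + 14035)*(20261 - 20338)) = 29591/((-106 - 2520) + 32723*(-77)) = 29591/(-2626 - 2519671) = 29591/(-2522297) = 29591*(-1/2522297) = -29591/2522297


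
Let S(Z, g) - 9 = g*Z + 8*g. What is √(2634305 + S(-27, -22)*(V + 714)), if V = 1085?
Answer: √3402478 ≈ 1844.6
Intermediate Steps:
S(Z, g) = 9 + 8*g + Z*g (S(Z, g) = 9 + (g*Z + 8*g) = 9 + (Z*g + 8*g) = 9 + (8*g + Z*g) = 9 + 8*g + Z*g)
√(2634305 + S(-27, -22)*(V + 714)) = √(2634305 + (9 + 8*(-22) - 27*(-22))*(1085 + 714)) = √(2634305 + (9 - 176 + 594)*1799) = √(2634305 + 427*1799) = √(2634305 + 768173) = √3402478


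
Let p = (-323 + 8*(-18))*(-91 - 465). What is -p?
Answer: -259652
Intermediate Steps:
p = 259652 (p = (-323 - 144)*(-556) = -467*(-556) = 259652)
-p = -1*259652 = -259652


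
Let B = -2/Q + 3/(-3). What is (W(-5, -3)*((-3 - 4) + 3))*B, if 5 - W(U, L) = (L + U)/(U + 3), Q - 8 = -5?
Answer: 20/3 ≈ 6.6667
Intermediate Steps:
Q = 3 (Q = 8 - 5 = 3)
W(U, L) = 5 - (L + U)/(3 + U) (W(U, L) = 5 - (L + U)/(U + 3) = 5 - (L + U)/(3 + U))
B = -5/3 (B = -2/3 + 3/(-3) = -2*⅓ + 3*(-⅓) = -⅔ - 1 = -5/3 ≈ -1.6667)
(W(-5, -3)*((-3 - 4) + 3))*B = (((15 - 1*(-3) + 4*(-5))/(3 - 5))*((-3 - 4) + 3))*(-5/3) = (((15 + 3 - 20)/(-2))*(-7 + 3))*(-5/3) = (-½*(-2)*(-4))*(-5/3) = (1*(-4))*(-5/3) = -4*(-5/3) = 20/3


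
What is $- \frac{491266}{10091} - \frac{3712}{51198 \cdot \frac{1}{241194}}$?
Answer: $- \frac{1509957753386}{86106503} \approx -17536.0$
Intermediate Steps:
$- \frac{491266}{10091} - \frac{3712}{51198 \cdot \frac{1}{241194}} = \left(-491266\right) \frac{1}{10091} - \frac{3712}{51198 \cdot \frac{1}{241194}} = - \frac{491266}{10091} - \frac{3712}{\frac{8533}{40199}} = - \frac{491266}{10091} - \frac{149218688}{8533} = - \frac{1509957753386}{86106503}$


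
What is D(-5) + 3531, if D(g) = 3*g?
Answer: 3516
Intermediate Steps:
D(-5) + 3531 = 3*(-5) + 3531 = -15 + 3531 = 3516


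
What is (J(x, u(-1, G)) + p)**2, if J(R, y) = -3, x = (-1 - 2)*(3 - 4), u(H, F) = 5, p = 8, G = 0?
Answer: 25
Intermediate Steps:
x = 3 (x = -3*(-1) = 3)
(J(x, u(-1, G)) + p)**2 = (-3 + 8)**2 = 5**2 = 25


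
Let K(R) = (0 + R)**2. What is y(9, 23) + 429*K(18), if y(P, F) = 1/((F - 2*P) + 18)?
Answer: 3196909/23 ≈ 1.3900e+5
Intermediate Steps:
K(R) = R**2
y(P, F) = 1/(18 + F - 2*P)
y(9, 23) + 429*K(18) = 1/(18 + 23 - 2*9) + 429*18**2 = 1/(18 + 23 - 18) + 429*324 = 1/23 + 138996 = 3196909/23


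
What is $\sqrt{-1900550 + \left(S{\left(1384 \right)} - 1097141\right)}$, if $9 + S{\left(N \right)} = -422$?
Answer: $i \sqrt{2998122} \approx 1731.5 i$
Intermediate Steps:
$S{\left(N \right)} = -431$ ($S{\left(N \right)} = -9 - 422 = -431$)
$\sqrt{-1900550 + \left(S{\left(1384 \right)} - 1097141\right)} = \sqrt{-1900550 - 1097572} = \sqrt{-2998122} = i \sqrt{2998122}$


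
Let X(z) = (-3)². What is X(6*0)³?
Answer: 729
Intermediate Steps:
X(z) = 9
X(6*0)³ = 9³ = 729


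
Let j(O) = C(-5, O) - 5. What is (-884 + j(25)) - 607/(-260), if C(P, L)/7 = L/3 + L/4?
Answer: -305987/390 ≈ -784.58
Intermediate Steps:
C(P, L) = 49*L/12 (C(P, L) = 7*(L/3 + L/4) = 7*(7*L/12) = 49*L/12)
j(O) = -5 + 49*O/12 (j(O) = 49*O/12 - 5 = -5 + 49*O/12)
(-884 + j(25)) - 607/(-260) = (-884 + (-5 + (49/12)*25)) - 607/(-260) = (-884 + (-5 + 1225/12)) - 607*(-1/260) = (-884 + 1165/12) + 607/260 = -9443/12 + 607/260 = -305987/390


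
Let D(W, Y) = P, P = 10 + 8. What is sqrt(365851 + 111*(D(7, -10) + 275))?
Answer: sqrt(398374) ≈ 631.17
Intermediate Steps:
P = 18
D(W, Y) = 18
sqrt(365851 + 111*(D(7, -10) + 275)) = sqrt(365851 + 111*(18 + 275)) = sqrt(365851 + 111*293) = sqrt(365851 + 32523) = sqrt(398374)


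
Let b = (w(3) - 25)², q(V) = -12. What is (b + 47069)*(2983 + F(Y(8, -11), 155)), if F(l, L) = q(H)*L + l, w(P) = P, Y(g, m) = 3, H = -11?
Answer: 53544678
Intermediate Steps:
F(l, L) = l - 12*L (F(l, L) = -12*L + l = l - 12*L)
b = 484 (b = (3 - 25)² = (-22)² = 484)
(b + 47069)*(2983 + F(Y(8, -11), 155)) = (484 + 47069)*(2983 + (3 - 12*155)) = 47553*(2983 + (3 - 1860)) = 47553*(2983 - 1857) = 47553*1126 = 53544678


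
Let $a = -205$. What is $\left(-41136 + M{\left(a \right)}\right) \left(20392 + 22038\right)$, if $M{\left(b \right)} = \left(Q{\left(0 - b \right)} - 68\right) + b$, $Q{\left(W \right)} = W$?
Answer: $-1748285720$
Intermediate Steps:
$M{\left(b \right)} = -68$ ($M{\left(b \right)} = \left(\left(0 - b\right) - 68\right) + b = \left(- b - 68\right) + b = \left(-68 - b\right) + b = -68$)
$\left(-41136 + M{\left(a \right)}\right) \left(20392 + 22038\right) = \left(-41136 - 68\right) \left(20392 + 22038\right) = \left(-41204\right) 42430 = -1748285720$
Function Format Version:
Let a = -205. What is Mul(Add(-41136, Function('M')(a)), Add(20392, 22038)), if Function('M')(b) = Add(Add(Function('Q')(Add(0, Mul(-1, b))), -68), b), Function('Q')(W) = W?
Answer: -1748285720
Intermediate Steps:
Function('M')(b) = -68 (Function('M')(b) = Add(Add(Add(0, Mul(-1, b)), -68), b) = Add(Add(Mul(-1, b), -68), b) = Add(Add(-68, Mul(-1, b)), b) = -68)
Mul(Add(-41136, Function('M')(a)), Add(20392, 22038)) = Mul(Add(-41136, -68), Add(20392, 22038)) = Mul(-41204, 42430) = -1748285720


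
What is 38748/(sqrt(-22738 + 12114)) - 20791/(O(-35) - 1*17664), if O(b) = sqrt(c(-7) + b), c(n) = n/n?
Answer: 183626112/156008465 - 9687*I*sqrt(166)/332 + 20791*I*sqrt(34)/312016930 ≈ 1.177 - 375.93*I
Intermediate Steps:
c(n) = 1
O(b) = sqrt(1 + b)
38748/(sqrt(-22738 + 12114)) - 20791/(O(-35) - 1*17664) = 38748/(sqrt(-22738 + 12114)) - 20791/(sqrt(1 - 35) - 1*17664) = 38748/(sqrt(-10624)) - 20791/(sqrt(-34) - 17664) = 38748/((8*I*sqrt(166))) - 20791/(I*sqrt(34) - 17664) = 38748*(-I*sqrt(166)/1328) - 20791/(-17664 + I*sqrt(34)) = -9687*I*sqrt(166)/332 - 20791/(-17664 + I*sqrt(34)) = -20791/(-17664 + I*sqrt(34)) - 9687*I*sqrt(166)/332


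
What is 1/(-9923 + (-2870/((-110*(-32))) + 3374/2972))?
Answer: -261536/2595138057 ≈ -0.00010078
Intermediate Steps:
1/(-9923 + (-2870/((-110*(-32))) + 3374/2972)) = 1/(-9923 + (-2870/3520 + 3374*(1/2972))) = 1/(-9923 + (-2870*1/3520 + 1687/1486)) = 1/(-9923 + (-287/352 + 1687/1486)) = 1/(-9923 + 83671/261536) = 1/(-2595138057/261536) = -261536/2595138057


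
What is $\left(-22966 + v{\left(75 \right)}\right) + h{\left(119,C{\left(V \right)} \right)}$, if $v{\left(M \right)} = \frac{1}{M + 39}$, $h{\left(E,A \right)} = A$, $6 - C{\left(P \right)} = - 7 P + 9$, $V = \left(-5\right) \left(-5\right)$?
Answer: $- \frac{2598515}{114} \approx -22794.0$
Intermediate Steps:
$V = 25$
$C{\left(P \right)} = -3 + 7 P$ ($C{\left(P \right)} = 6 - \left(- 7 P + 9\right) = 6 - \left(9 - 7 P\right) = 6 + \left(-9 + 7 P\right) = -3 + 7 P$)
$v{\left(M \right)} = \frac{1}{39 + M}$
$\left(-22966 + v{\left(75 \right)}\right) + h{\left(119,C{\left(V \right)} \right)} = \left(-22966 + \frac{1}{39 + 75}\right) + \left(-3 + 7 \cdot 25\right) = \left(-22966 + \frac{1}{114}\right) + \left(-3 + 175\right) = \left(-22966 + \frac{1}{114}\right) + 172 = - \frac{2618123}{114} + 172 = - \frac{2598515}{114}$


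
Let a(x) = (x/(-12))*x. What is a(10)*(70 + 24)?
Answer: -2350/3 ≈ -783.33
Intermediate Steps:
a(x) = -x**2/12 (a(x) = (x*(-1/12))*x = (-x/12)*x = -x**2/12)
a(10)*(70 + 24) = (-1/12*10**2)*(70 + 24) = -1/12*100*94 = -25/3*94 = -2350/3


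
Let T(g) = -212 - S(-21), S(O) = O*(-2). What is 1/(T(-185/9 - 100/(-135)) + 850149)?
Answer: 1/849895 ≈ 1.1766e-6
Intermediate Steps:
S(O) = -2*O
T(g) = -254 (T(g) = -212 - (-2)*(-21) = -212 - 1*42 = -212 - 42 = -254)
1/(T(-185/9 - 100/(-135)) + 850149) = 1/(-254 + 850149) = 1/849895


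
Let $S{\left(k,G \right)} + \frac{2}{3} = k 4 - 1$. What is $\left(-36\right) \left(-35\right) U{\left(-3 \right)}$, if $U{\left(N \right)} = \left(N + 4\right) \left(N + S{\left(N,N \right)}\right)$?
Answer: $-21000$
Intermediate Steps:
$S{\left(k,G \right)} = - \frac{5}{3} + 4 k$ ($S{\left(k,G \right)} = - \frac{2}{3} + \left(k 4 - 1\right) = - \frac{2}{3} + \left(4 k - 1\right) = - \frac{2}{3} + \left(-1 + 4 k\right) = - \frac{5}{3} + 4 k$)
$U{\left(N \right)} = \left(4 + N\right) \left(- \frac{5}{3} + 5 N\right)$ ($U{\left(N \right)} = \left(N + 4\right) \left(N + \left(- \frac{5}{3} + 4 N\right)\right) = \left(4 + N\right) \left(- \frac{5}{3} + 5 N\right)$)
$\left(-36\right) \left(-35\right) U{\left(-3 \right)} = \left(-36\right) \left(-35\right) \left(- \frac{20}{3} + 5 \left(-3\right)^{2} + \frac{55}{3} \left(-3\right)\right) = 1260 \left(- \frac{20}{3} + 5 \cdot 9 - 55\right) = 1260 \left(- \frac{20}{3} + 45 - 55\right) = 1260 \left(- \frac{50}{3}\right) = -21000$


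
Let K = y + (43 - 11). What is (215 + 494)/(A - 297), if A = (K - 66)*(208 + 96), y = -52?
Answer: -709/26441 ≈ -0.026814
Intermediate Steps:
K = -20 (K = -52 + (43 - 11) = -52 + 32 = -20)
A = -26144 (A = (-20 - 66)*(208 + 96) = -86*304 = -26144)
(215 + 494)/(A - 297) = (215 + 494)/(-26144 - 297) = 709/(-26441) = 709*(-1/26441) = -709/26441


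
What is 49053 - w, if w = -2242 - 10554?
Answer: 61849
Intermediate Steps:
w = -12796
49053 - w = 49053 - 1*(-12796) = 49053 + 12796 = 61849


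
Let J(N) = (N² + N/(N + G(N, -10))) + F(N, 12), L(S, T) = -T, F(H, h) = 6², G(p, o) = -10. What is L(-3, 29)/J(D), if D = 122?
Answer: -1624/835581 ≈ -0.0019436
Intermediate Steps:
F(H, h) = 36
J(N) = 36 + N² + N/(-10 + N) (J(N) = (N² + N/(N - 10)) + 36 = (N² + N/(-10 + N)) + 36 = 36 + N² + N/(-10 + N))
L(-3, 29)/J(D) = (-1*29)/(((-360 + 122³ - 10*122² + 37*122)/(-10 + 122))) = -29*112/(-360 + 1815848 - 10*14884 + 4514) = -29*112/(-360 + 1815848 - 148840 + 4514) = -29/((1/112)*1671162) = -29/835581/56 = -29*56/835581 = -1624/835581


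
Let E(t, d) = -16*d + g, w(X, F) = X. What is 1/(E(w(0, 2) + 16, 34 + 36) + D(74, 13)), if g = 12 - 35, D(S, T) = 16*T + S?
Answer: -1/861 ≈ -0.0011614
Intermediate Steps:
D(S, T) = S + 16*T
g = -23
E(t, d) = -23 - 16*d (E(t, d) = -16*d - 23 = -23 - 16*d)
1/(E(w(0, 2) + 16, 34 + 36) + D(74, 13)) = 1/((-23 - 16*(34 + 36)) + (74 + 16*13)) = 1/((-23 - 16*70) + (74 + 208)) = 1/((-23 - 1120) + 282) = 1/(-1143 + 282) = 1/(-861) = -1/861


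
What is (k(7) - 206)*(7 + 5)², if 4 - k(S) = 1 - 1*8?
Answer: -28080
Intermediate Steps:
k(S) = 11 (k(S) = 4 - (1 - 1*8) = 4 - (1 - 8) = 4 - 1*(-7) = 4 + 7 = 11)
(k(7) - 206)*(7 + 5)² = (11 - 206)*(7 + 5)² = -195*12² = -195*144 = -28080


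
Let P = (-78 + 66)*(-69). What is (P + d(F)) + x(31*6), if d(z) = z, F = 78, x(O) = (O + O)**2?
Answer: 139290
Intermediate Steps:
x(O) = 4*O**2 (x(O) = (2*O)**2 = 4*O**2)
P = 828 (P = -12*(-69) = 828)
(P + d(F)) + x(31*6) = (828 + 78) + 4*(31*6)**2 = 906 + 4*186**2 = 906 + 4*34596 = 906 + 138384 = 139290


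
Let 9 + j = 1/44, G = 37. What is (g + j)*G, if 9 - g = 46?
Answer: -74851/44 ≈ -1701.2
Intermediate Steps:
g = -37 (g = 9 - 1*46 = 9 - 46 = -37)
j = -395/44 (j = -9 + 1/44 = -395/44 ≈ -8.9773)
(g + j)*G = (-37 - 395/44)*37 = -2023/44*37 = -74851/44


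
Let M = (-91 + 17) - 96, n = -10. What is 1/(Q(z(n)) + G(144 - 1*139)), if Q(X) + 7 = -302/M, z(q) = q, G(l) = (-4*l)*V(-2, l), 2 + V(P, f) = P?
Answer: 85/6356 ≈ 0.013373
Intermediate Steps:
V(P, f) = -2 + P
G(l) = 16*l (G(l) = (-4*l)*(-2 - 2) = -4*l*(-4) = 16*l)
M = -170 (M = -74 - 96 = -170)
Q(X) = -444/85 (Q(X) = -7 - 302/(-170) = -7 - 302*(-1/170) = -7 + 151/85 = -444/85)
1/(Q(z(n)) + G(144 - 1*139)) = 1/(-444/85 + 16*(144 - 1*139)) = 1/(-444/85 + 16*(144 - 139)) = 1/(-444/85 + 16*5) = 1/(-444/85 + 80) = 1/(6356/85) = 85/6356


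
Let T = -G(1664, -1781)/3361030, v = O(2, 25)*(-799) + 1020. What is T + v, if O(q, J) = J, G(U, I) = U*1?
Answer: -31854162657/1680515 ≈ -18955.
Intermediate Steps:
G(U, I) = U
v = -18955 (v = 25*(-799) + 1020 = -19975 + 1020 = -18955)
T = -832/1680515 (T = -1664/3361030 = -1*832/1680515 = -832/1680515 ≈ -0.00049509)
T + v = -832/1680515 - 18955 = -31854162657/1680515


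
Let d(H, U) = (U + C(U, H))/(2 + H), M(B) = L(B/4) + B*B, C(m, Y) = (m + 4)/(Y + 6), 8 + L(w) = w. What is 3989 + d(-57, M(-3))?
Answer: 1316369/330 ≈ 3989.0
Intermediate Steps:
L(w) = -8 + w
C(m, Y) = (4 + m)/(6 + Y)
M(B) = -8 + B² + B/4 (M(B) = (-8 + B/4) + B*B = (-8 + B*(¼)) + B² = (-8 + B/4) + B² = -8 + B² + B/4)
d(H, U) = (U + (4 + U)/(6 + H))/(2 + H)
3989 + d(-57, M(-3)) = 3989 + (4 + (-8 + (-3)² + (¼)*(-3)) + (-8 + (-3)² + (¼)*(-3))*(6 - 57))/((2 - 57)*(6 - 57)) = 3989 + (4 + (-8 + 9 - ¾) + (-8 + 9 - ¾)*(-51))/(-55*(-51)) = 3989 - 1/55*(-1/51)*(4 + ¼ + (¼)*(-51)) = 3989 - 1/55*(-1/51)*(4 + ¼ - 51/4) = 3989 - 1/55*(-1/51)*(-17/2) = 3989 - 1/330 = 1316369/330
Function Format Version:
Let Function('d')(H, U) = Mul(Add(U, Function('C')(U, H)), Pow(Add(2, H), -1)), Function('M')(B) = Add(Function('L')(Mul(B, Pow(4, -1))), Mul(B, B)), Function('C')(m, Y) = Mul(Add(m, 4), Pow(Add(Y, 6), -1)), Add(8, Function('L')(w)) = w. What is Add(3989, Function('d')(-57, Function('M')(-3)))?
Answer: Rational(1316369, 330) ≈ 3989.0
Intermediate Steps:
Function('L')(w) = Add(-8, w)
Function('C')(m, Y) = Mul(Pow(Add(6, Y), -1), Add(4, m)) (Function('C')(m, Y) = Mul(Add(4, m), Pow(Add(6, Y), -1)) = Mul(Pow(Add(6, Y), -1), Add(4, m)))
Function('M')(B) = Add(-8, Pow(B, 2), Mul(Rational(1, 4), B)) (Function('M')(B) = Add(Add(-8, Mul(B, Pow(4, -1))), Mul(B, B)) = Add(Add(-8, Mul(B, Rational(1, 4))), Pow(B, 2)) = Add(Add(-8, Mul(Rational(1, 4), B)), Pow(B, 2)) = Add(-8, Pow(B, 2), Mul(Rational(1, 4), B)))
Function('d')(H, U) = Mul(Pow(Add(2, H), -1), Add(U, Mul(Pow(Add(6, H), -1), Add(4, U)))) (Function('d')(H, U) = Mul(Add(U, Mul(Pow(Add(6, H), -1), Add(4, U))), Pow(Add(2, H), -1)) = Mul(Pow(Add(2, H), -1), Add(U, Mul(Pow(Add(6, H), -1), Add(4, U)))))
Add(3989, Function('d')(-57, Function('M')(-3))) = Add(3989, Mul(Pow(Add(2, -57), -1), Pow(Add(6, -57), -1), Add(4, Add(-8, Pow(-3, 2), Mul(Rational(1, 4), -3)), Mul(Add(-8, Pow(-3, 2), Mul(Rational(1, 4), -3)), Add(6, -57))))) = Add(3989, Mul(Pow(-55, -1), Pow(-51, -1), Add(4, Add(-8, 9, Rational(-3, 4)), Mul(Add(-8, 9, Rational(-3, 4)), -51)))) = Add(3989, Mul(Rational(-1, 55), Rational(-1, 51), Add(4, Rational(1, 4), Mul(Rational(1, 4), -51)))) = Add(3989, Mul(Rational(-1, 55), Rational(-1, 51), Add(4, Rational(1, 4), Rational(-51, 4)))) = Add(3989, Mul(Rational(-1, 55), Rational(-1, 51), Rational(-17, 2))) = Add(3989, Rational(-1, 330)) = Rational(1316369, 330)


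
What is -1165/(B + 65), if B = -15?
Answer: -233/10 ≈ -23.300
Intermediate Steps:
-1165/(B + 65) = -1165/(-15 + 65) = -1165/50 = (1/50)*(-1165) = -233/10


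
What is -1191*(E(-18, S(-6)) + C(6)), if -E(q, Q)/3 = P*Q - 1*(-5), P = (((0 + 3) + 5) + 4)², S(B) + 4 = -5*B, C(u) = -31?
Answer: 13432098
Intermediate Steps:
S(B) = -4 - 5*B
P = 144 (P = ((3 + 5) + 4)² = (8 + 4)² = 12² = 144)
E(q, Q) = -15 - 432*Q (E(q, Q) = -3*(144*Q - 1*(-5)) = -3*(144*Q + 5) = -3*(5 + 144*Q) = -15 - 432*Q)
-1191*(E(-18, S(-6)) + C(6)) = -1191*((-15 - 432*(-4 - 5*(-6))) - 31) = -1191*((-15 - 432*(-4 + 30)) - 31) = -1191*((-15 - 432*26) - 31) = -1191*((-15 - 11232) - 31) = -1191*(-11247 - 31) = -1191*(-11278) = 13432098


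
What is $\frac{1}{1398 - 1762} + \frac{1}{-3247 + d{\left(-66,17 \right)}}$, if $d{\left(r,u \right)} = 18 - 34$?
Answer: $- \frac{279}{91364} \approx -0.0030537$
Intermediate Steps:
$d{\left(r,u \right)} = -16$
$\frac{1}{1398 - 1762} + \frac{1}{-3247 + d{\left(-66,17 \right)}} = \frac{1}{1398 - 1762} + \frac{1}{-3247 - 16} = \frac{1}{-364} + \frac{1}{-3263} = - \frac{1}{364} - \frac{1}{3263} = - \frac{279}{91364}$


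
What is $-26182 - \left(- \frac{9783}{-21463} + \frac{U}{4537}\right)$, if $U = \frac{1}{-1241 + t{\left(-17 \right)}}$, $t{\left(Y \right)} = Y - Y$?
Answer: $- \frac{243387356206690}{9295818467} \approx -26182.0$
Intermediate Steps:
$t{\left(Y \right)} = 0$
$U = - \frac{1}{1241}$ ($U = \frac{1}{-1241 + 0} = \frac{1}{-1241} = - \frac{1}{1241} \approx -0.0008058$)
$-26182 - \left(- \frac{9783}{-21463} + \frac{U}{4537}\right) = -26182 - \left(- \frac{9783}{-21463} - \frac{1}{1241 \cdot 4537}\right) = -26182 - \left(\left(-9783\right) \left(- \frac{1}{21463}\right) - \frac{1}{5630417}\right) = -26182 - \left(\frac{9783}{21463} - \frac{1}{5630417}\right) = -26182 - \frac{4237103696}{9295818467} = - \frac{243387356206690}{9295818467}$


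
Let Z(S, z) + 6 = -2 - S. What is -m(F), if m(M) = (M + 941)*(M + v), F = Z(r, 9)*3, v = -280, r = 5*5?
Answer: 319118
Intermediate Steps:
r = 25
Z(S, z) = -8 - S (Z(S, z) = -6 + (-2 - S) = -8 - S)
F = -99 (F = (-8 - 1*25)*3 = (-8 - 25)*3 = -33*3 = -99)
m(M) = (-280 + M)*(941 + M) (m(M) = (M + 941)*(M - 280) = (941 + M)*(-280 + M) = (-280 + M)*(941 + M))
-m(F) = -(-263480 + (-99)**2 + 661*(-99)) = -(-263480 + 9801 - 65439) = -1*(-319118) = 319118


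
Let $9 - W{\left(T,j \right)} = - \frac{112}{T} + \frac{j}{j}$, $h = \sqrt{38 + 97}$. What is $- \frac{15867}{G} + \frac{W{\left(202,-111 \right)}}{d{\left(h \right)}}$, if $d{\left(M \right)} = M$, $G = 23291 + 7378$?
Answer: $- \frac{5289}{10223} + \frac{96 \sqrt{15}}{505} \approx 0.21889$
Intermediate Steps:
$G = 30669$
$h = 3 \sqrt{15}$ ($h = \sqrt{135} = 3 \sqrt{15} \approx 11.619$)
$W{\left(T,j \right)} = 8 + \frac{112}{T}$ ($W{\left(T,j \right)} = 9 - \left(- \frac{112}{T} + \frac{j}{j}\right) = 9 - \left(- \frac{112}{T} + 1\right) = 9 - \left(1 - \frac{112}{T}\right) = 8 + \frac{112}{T}$)
$- \frac{15867}{G} + \frac{W{\left(202,-111 \right)}}{d{\left(h \right)}} = - \frac{15867}{30669} + \frac{8 + \frac{112}{202}}{3 \sqrt{15}} = \left(-15867\right) \frac{1}{30669} + \left(8 + 112 \cdot \frac{1}{202}\right) \frac{\sqrt{15}}{45} = - \frac{5289}{10223} + \left(8 + \frac{56}{101}\right) \frac{\sqrt{15}}{45} = - \frac{5289}{10223} + \frac{864 \frac{\sqrt{15}}{45}}{101} = - \frac{5289}{10223} + \frac{96 \sqrt{15}}{505}$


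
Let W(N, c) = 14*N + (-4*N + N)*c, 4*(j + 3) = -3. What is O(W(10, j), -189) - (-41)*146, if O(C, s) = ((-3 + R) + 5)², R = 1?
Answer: 5995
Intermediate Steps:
j = -15/4 (j = -3 + (¼)*(-3) = -3 - ¾ = -15/4 ≈ -3.7500)
W(N, c) = 14*N - 3*N*c (W(N, c) = 14*N + (-3*N)*c = 14*N - 3*N*c)
O(C, s) = 9 (O(C, s) = ((-3 + 1) + 5)² = (-2 + 5)² = 3² = 9)
O(W(10, j), -189) - (-41)*146 = 9 - (-41)*146 = 9 - 1*(-5986) = 9 + 5986 = 5995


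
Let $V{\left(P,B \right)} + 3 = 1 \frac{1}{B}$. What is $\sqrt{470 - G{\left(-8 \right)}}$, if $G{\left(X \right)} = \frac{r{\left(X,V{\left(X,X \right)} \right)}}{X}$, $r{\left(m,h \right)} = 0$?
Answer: $\sqrt{470} \approx 21.679$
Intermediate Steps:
$V{\left(P,B \right)} = -3 + \frac{1}{B}$ ($V{\left(P,B \right)} = -3 + 1 \frac{1}{B} = -3 + \frac{1}{B}$)
$G{\left(X \right)} = 0$ ($G{\left(X \right)} = \frac{0}{X} = 0$)
$\sqrt{470 - G{\left(-8 \right)}} = \sqrt{470 - 0} = \sqrt{470 + 0} = \sqrt{470}$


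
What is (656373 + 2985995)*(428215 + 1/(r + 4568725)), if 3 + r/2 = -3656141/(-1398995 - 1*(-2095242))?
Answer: 4961379913709277409673216/3180949585311 ≈ 1.5597e+12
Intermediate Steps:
r = -11489764/696247 (r = -6 + 2*(-3656141/(-1398995 - 1*(-2095242))) = -6 + 2*(-3656141/(-1398995 + 2095242)) = -6 + 2*(-3656141/696247) = -6 - 7312282/696247 = -11489764/696247 ≈ -16.502)
(656373 + 2985995)*(428215 + 1/(r + 4568725)) = (656373 + 2985995)*(428215 + 1/(-11489764/696247 + 4568725)) = 3642368*(428215 + 1/(3180949585311/696247)) = 3642368*(428215 + 696247/3180949585311) = 3642368*(1362130326674646112/3180949585311) = 4961379913709277409673216/3180949585311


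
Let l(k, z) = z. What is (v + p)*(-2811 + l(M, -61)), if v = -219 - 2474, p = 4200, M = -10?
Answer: -4328104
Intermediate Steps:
v = -2693
(v + p)*(-2811 + l(M, -61)) = (-2693 + 4200)*(-2811 - 61) = 1507*(-2872) = -4328104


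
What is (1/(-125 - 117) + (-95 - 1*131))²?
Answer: 2991324249/58564 ≈ 51078.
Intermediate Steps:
(1/(-125 - 117) + (-95 - 1*131))² = (1/(-242) + (-95 - 131))² = (-1/242 - 226)² = (-54693/242)² = 2991324249/58564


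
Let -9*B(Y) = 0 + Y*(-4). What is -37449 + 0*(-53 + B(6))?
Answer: -37449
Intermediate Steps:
B(Y) = 4*Y/9 (B(Y) = -(0 + Y*(-4))/9 = -(0 - 4*Y)/9 = -(-4)*Y/9 = 4*Y/9)
-37449 + 0*(-53 + B(6)) = -37449 + 0*(-53 + (4/9)*6) = -37449 + 0*(-53 + 8/3) = -37449 + 0*(-151/3) = -37449 + 0 = -37449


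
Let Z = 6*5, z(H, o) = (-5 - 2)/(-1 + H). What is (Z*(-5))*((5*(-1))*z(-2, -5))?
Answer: 1750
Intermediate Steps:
z(H, o) = -7/(-1 + H)
Z = 30
(Z*(-5))*((5*(-1))*z(-2, -5)) = (30*(-5))*((5*(-1))*(-7/(-1 - 2))) = -(-750)*(-7/(-3)) = -(-750)*(-7*(-⅓)) = -(-750)*7/3 = -150*(-35/3) = 1750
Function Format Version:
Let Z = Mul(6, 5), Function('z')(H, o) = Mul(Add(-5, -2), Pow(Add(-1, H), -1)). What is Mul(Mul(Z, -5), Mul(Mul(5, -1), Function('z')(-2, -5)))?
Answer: 1750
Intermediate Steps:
Function('z')(H, o) = Mul(-7, Pow(Add(-1, H), -1))
Z = 30
Mul(Mul(Z, -5), Mul(Mul(5, -1), Function('z')(-2, -5))) = Mul(Mul(30, -5), Mul(Mul(5, -1), Mul(-7, Pow(Add(-1, -2), -1)))) = Mul(-150, Mul(-5, Mul(-7, Pow(-3, -1)))) = Mul(-150, Mul(-5, Mul(-7, Rational(-1, 3)))) = Mul(-150, Mul(-5, Rational(7, 3))) = Mul(-150, Rational(-35, 3)) = 1750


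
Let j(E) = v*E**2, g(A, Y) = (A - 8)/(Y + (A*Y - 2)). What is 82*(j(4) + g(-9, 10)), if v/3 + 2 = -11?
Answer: -51151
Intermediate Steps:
v = -39 (v = -6 + 3*(-11) = -6 - 33 = -39)
g(A, Y) = (-8 + A)/(-2 + Y + A*Y) (g(A, Y) = (-8 + A)/(Y + (-2 + A*Y)) = (-8 + A)/(-2 + Y + A*Y))
j(E) = -39*E**2
82*(j(4) + g(-9, 10)) = 82*(-39*4**2 + (-8 - 9)/(-2 + 10 - 9*10)) = 82*(-39*16 - 17/(-2 + 10 - 90)) = 82*(-624 - 17/(-82)) = 82*(-624 - 1/82*(-17)) = 82*(-624 + 17/82) = 82*(-51151/82) = -51151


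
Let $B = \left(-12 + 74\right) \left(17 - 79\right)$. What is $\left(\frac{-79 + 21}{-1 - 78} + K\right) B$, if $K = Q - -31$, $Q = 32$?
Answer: $- \frac{19354540}{79} \approx -2.4499 \cdot 10^{5}$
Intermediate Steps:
$B = -3844$ ($B = 62 \left(-62\right) = -3844$)
$K = 63$ ($K = 32 - -31 = 32 + 31 = 63$)
$\left(\frac{-79 + 21}{-1 - 78} + K\right) B = \left(\frac{-79 + 21}{-1 - 78} + 63\right) \left(-3844\right) = \left(- \frac{58}{-79} + 63\right) \left(-3844\right) = \left(\left(-58\right) \left(- \frac{1}{79}\right) + 63\right) \left(-3844\right) = \left(\frac{58}{79} + 63\right) \left(-3844\right) = \frac{5035}{79} \left(-3844\right) = - \frac{19354540}{79}$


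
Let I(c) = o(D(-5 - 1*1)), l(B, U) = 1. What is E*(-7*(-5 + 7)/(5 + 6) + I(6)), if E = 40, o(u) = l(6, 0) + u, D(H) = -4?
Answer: -1880/11 ≈ -170.91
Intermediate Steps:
o(u) = 1 + u
I(c) = -3 (I(c) = 1 - 4 = -3)
E*(-7*(-5 + 7)/(5 + 6) + I(6)) = 40*(-7*(-5 + 7)/(5 + 6) - 3) = 40*(-14/11 - 3) = 40*(-47/11) = -1880/11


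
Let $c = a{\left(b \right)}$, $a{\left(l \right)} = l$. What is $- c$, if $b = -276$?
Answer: $276$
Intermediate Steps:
$c = -276$
$- c = \left(-1\right) \left(-276\right) = 276$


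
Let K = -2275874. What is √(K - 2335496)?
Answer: I*√4611370 ≈ 2147.4*I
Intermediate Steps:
√(K - 2335496) = √(-2275874 - 2335496) = √(-4611370) = I*√4611370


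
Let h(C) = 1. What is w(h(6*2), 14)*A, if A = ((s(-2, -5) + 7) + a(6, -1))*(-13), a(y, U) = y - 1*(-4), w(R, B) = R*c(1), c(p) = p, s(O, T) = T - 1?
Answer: -143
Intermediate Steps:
s(O, T) = -1 + T
w(R, B) = R (w(R, B) = R*1 = R)
a(y, U) = 4 + y (a(y, U) = y + 4 = 4 + y)
A = -143 (A = (((-1 - 5) + 7) + (4 + 6))*(-13) = ((-6 + 7) + 10)*(-13) = (1 + 10)*(-13) = 11*(-13) = -143)
w(h(6*2), 14)*A = 1*(-143) = -143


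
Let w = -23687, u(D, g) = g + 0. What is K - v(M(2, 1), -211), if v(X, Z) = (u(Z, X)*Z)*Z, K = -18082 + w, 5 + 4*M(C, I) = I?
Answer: 2752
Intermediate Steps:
M(C, I) = -5/4 + I/4
u(D, g) = g
K = -41769 (K = -18082 - 23687 = -41769)
v(X, Z) = X*Z**2 (v(X, Z) = (X*Z)*Z = X*Z**2)
K - v(M(2, 1), -211) = -41769 - (-5/4 + (1/4)*1)*(-211)**2 = -41769 - (-5/4 + 1/4)*44521 = -41769 - (-1)*44521 = -41769 - 1*(-44521) = -41769 + 44521 = 2752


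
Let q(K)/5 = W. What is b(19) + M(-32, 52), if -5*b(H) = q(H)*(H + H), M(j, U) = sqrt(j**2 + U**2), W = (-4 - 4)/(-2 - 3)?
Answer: -304/5 + 4*sqrt(233) ≈ 0.25735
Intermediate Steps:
W = 8/5 (W = -8/(-5) = -8*(-1/5) = 8/5 ≈ 1.6000)
q(K) = 8 (q(K) = 5*(8/5) = 8)
M(j, U) = sqrt(U**2 + j**2)
b(H) = -16*H/5 (b(H) = -8*(H + H)/5 = -8*2*H/5 = -16*H/5)
b(19) + M(-32, 52) = -16/5*19 + sqrt(52**2 + (-32)**2) = -304/5 + sqrt(2704 + 1024) = -304/5 + sqrt(3728) = -304/5 + 4*sqrt(233)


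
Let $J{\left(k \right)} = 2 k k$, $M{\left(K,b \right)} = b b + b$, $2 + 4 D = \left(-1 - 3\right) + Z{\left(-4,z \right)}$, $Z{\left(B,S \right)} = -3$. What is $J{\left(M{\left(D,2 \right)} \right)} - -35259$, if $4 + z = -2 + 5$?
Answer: $35331$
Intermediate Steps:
$z = -1$ ($z = -4 + \left(-2 + 5\right) = -4 + 3 = -1$)
$D = - \frac{9}{4}$ ($D = - \frac{1}{2} + \frac{\left(-1 - 3\right) - 3}{4} = - \frac{1}{2} + \frac{-4 - 3}{4} = - \frac{1}{2} + \frac{1}{4} \left(-7\right) = - \frac{1}{2} - \frac{7}{4} = - \frac{9}{4} \approx -2.25$)
$M{\left(K,b \right)} = b + b^{2}$ ($M{\left(K,b \right)} = b^{2} + b = b + b^{2}$)
$J{\left(k \right)} = 2 k^{2}$
$J{\left(M{\left(D,2 \right)} \right)} - -35259 = 2 \left(2 \left(1 + 2\right)\right)^{2} - -35259 = 2 \left(2 \cdot 3\right)^{2} + 35259 = 2 \cdot 6^{2} + 35259 = 2 \cdot 36 + 35259 = 72 + 35259 = 35331$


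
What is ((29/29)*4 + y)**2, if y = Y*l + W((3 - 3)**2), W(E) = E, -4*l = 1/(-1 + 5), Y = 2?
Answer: 961/64 ≈ 15.016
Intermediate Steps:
l = -1/16 (l = -1/(4*(-1 + 5)) = -1/4/4 = -1/4*1/4 = -1/16 ≈ -0.062500)
y = -1/8 (y = 2*(-1/16) + (3 - 3)**2 = -1/8 + 0**2 = -1/8 + 0 = -1/8 ≈ -0.12500)
((29/29)*4 + y)**2 = ((29/29)*4 - 1/8)**2 = ((29*(1/29))*4 - 1/8)**2 = (1*4 - 1/8)**2 = (4 - 1/8)**2 = (31/8)**2 = 961/64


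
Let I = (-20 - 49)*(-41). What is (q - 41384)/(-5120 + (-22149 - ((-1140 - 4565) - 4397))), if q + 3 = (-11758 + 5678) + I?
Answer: 44638/17167 ≈ 2.6002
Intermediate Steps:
I = 2829 (I = -69*(-41) = 2829)
q = -3254 (q = -3 + ((-11758 + 5678) + 2829) = -3 + (-6080 + 2829) = -3 - 3251 = -3254)
(q - 41384)/(-5120 + (-22149 - ((-1140 - 4565) - 4397))) = (-3254 - 41384)/(-5120 + (-22149 - ((-1140 - 4565) - 4397))) = -44638/(-5120 + (-22149 - (-5705 - 4397))) = -44638/(-5120 + (-22149 - 1*(-10102))) = -44638/(-5120 + (-22149 + 10102)) = -44638/(-5120 - 12047) = -44638/(-17167) = -44638*(-1/17167) = 44638/17167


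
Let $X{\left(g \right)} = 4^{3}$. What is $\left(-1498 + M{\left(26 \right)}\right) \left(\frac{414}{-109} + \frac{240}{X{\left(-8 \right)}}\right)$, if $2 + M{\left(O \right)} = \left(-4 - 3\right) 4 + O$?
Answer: $\frac{15771}{218} \approx 72.344$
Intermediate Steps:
$X{\left(g \right)} = 64$
$M{\left(O \right)} = -30 + O$ ($M{\left(O \right)} = -2 + \left(\left(-4 - 3\right) 4 + O\right) = -2 + \left(\left(-7\right) 4 + O\right) = -2 + \left(-28 + O\right) = -30 + O$)
$\left(-1498 + M{\left(26 \right)}\right) \left(\frac{414}{-109} + \frac{240}{X{\left(-8 \right)}}\right) = \left(-1498 + \left(-30 + 26\right)\right) \left(\frac{414}{-109} + \frac{240}{64}\right) = \left(-1498 - 4\right) \left(414 \left(- \frac{1}{109}\right) + 240 \cdot \frac{1}{64}\right) = - 1502 \left(- \frac{414}{109} + \frac{15}{4}\right) = \left(-1502\right) \left(- \frac{21}{436}\right) = \frac{15771}{218}$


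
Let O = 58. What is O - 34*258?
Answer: -8714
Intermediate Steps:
O - 34*258 = 58 - 34*258 = 58 - 8772 = -8714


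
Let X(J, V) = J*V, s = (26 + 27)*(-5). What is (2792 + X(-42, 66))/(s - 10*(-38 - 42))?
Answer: 4/107 ≈ 0.037383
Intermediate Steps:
s = -265 (s = 53*(-5) = -265)
(2792 + X(-42, 66))/(s - 10*(-38 - 42)) = (2792 - 42*66)/(-265 - 10*(-38 - 42)) = (2792 - 2772)/(-265 - 10*(-80)) = 20/(-265 + 800) = 20/535 = 20*(1/535) = 4/107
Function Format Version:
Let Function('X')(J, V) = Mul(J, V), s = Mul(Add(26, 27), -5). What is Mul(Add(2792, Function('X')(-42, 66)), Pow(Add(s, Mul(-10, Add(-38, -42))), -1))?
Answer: Rational(4, 107) ≈ 0.037383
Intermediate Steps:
s = -265 (s = Mul(53, -5) = -265)
Mul(Add(2792, Function('X')(-42, 66)), Pow(Add(s, Mul(-10, Add(-38, -42))), -1)) = Mul(Add(2792, Mul(-42, 66)), Pow(Add(-265, Mul(-10, Add(-38, -42))), -1)) = Mul(Add(2792, -2772), Pow(Add(-265, Mul(-10, -80)), -1)) = Mul(20, Pow(Add(-265, 800), -1)) = Mul(20, Pow(535, -1)) = Mul(20, Rational(1, 535)) = Rational(4, 107)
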